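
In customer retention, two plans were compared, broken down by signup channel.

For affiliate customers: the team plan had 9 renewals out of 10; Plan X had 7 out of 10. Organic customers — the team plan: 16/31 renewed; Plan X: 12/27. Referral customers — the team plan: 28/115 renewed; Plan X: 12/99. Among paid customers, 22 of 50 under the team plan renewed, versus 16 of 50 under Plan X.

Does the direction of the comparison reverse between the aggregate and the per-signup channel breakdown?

No

Affiliate: the team plan 9/10 = 90.0%, Plan X 7/10 = 70.0% → the team plan
Organic: the team plan 16/31 = 51.6%, Plan X 12/27 = 44.4% → the team plan
Referral: the team plan 28/115 = 24.3%, Plan X 12/99 = 12.1% → the team plan
Paid: the team plan 22/50 = 44.0%, Plan X 16/50 = 32.0% → the team plan
Overall: the team plan 75/206 = 36.4%, Plan X 47/186 = 25.3% → the team plan
The team plan wins overall and in every signup group — no reversal.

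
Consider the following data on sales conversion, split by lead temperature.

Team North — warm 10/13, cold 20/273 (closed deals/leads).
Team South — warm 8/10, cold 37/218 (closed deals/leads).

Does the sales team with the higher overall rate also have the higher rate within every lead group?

Warm: Team North 10/13 = 76.9%, Team South 8/10 = 80.0% → Team South
Cold: Team North 20/273 = 7.3%, Team South 37/218 = 17.0% → Team South
Overall: Team North 30/286 = 10.5%, Team South 45/228 = 19.7% → Team South
Team South wins overall and in every lead group — no reversal.

Yes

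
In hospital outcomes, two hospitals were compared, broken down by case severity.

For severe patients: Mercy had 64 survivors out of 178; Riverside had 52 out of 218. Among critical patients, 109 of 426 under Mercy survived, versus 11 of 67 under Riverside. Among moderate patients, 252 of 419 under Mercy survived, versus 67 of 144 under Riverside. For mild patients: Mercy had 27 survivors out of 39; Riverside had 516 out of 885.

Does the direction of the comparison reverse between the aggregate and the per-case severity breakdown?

Yes

Severe: Mercy 64/178 = 36.0%, Riverside 52/218 = 23.9% → Mercy
Critical: Mercy 109/426 = 25.6%, Riverside 11/67 = 16.4% → Mercy
Moderate: Mercy 252/419 = 60.1%, Riverside 67/144 = 46.5% → Mercy
Mild: Mercy 27/39 = 69.2%, Riverside 516/885 = 58.3% → Mercy
Overall: Mercy 452/1062 = 42.6%, Riverside 646/1314 = 49.2% → Riverside
Mercy wins each case group but Riverside wins overall — the comparison reverses. Mercy's patients skew toward critical, which has a lower base rate.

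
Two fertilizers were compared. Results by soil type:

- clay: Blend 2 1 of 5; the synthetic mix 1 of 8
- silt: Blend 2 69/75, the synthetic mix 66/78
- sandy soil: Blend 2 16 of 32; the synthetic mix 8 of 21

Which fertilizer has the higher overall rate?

Clay: Blend 2 1/5 = 20.0%, the synthetic mix 1/8 = 12.5% → Blend 2
Silt: Blend 2 69/75 = 92.0%, the synthetic mix 66/78 = 84.6% → Blend 2
Sandy soil: Blend 2 16/32 = 50.0%, the synthetic mix 8/21 = 38.1% → Blend 2
Overall: Blend 2 86/112 = 76.8%, the synthetic mix 75/107 = 70.1% → Blend 2

Blend 2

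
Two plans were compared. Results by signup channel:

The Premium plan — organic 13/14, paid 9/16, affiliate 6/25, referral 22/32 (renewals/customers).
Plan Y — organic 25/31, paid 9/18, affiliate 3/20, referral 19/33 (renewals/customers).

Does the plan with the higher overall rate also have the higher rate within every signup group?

Organic: the Premium plan 13/14 = 92.9%, Plan Y 25/31 = 80.6% → the Premium plan
Paid: the Premium plan 9/16 = 56.2%, Plan Y 9/18 = 50.0% → the Premium plan
Affiliate: the Premium plan 6/25 = 24.0%, Plan Y 3/20 = 15.0% → the Premium plan
Referral: the Premium plan 22/32 = 68.8%, Plan Y 19/33 = 57.6% → the Premium plan
Overall: the Premium plan 50/87 = 57.5%, Plan Y 56/102 = 54.9% → the Premium plan
The Premium plan wins overall and in every signup group — no reversal.

Yes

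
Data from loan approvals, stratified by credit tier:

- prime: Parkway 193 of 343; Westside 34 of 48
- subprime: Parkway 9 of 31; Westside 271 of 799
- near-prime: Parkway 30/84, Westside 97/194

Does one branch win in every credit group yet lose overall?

Yes

Prime: Parkway 193/343 = 56.3%, Westside 34/48 = 70.8% → Westside
Subprime: Parkway 9/31 = 29.0%, Westside 271/799 = 33.9% → Westside
Near-prime: Parkway 30/84 = 35.7%, Westside 97/194 = 50.0% → Westside
Overall: Parkway 232/458 = 50.7%, Westside 402/1041 = 38.6% → Parkway
Westside wins each credit group but Parkway wins overall — the comparison reverses. Westside's applications skew toward subprime, which has a lower base rate.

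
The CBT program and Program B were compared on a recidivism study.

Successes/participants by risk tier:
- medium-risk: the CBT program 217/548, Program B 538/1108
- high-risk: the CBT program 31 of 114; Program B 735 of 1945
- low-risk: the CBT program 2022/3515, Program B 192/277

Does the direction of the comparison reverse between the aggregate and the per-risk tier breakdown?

Yes

Medium-risk: the CBT program 217/548 = 39.6%, Program B 538/1108 = 48.6% → Program B
High-risk: the CBT program 31/114 = 27.2%, Program B 735/1945 = 37.8% → Program B
Low-risk: the CBT program 2022/3515 = 57.5%, Program B 192/277 = 69.3% → Program B
Overall: the CBT program 2270/4177 = 54.3%, Program B 1465/3330 = 44.0% → the CBT program
Program B wins each risk group but the CBT program wins overall — the comparison reverses. Program B's participants skew toward high-risk, which has a lower base rate.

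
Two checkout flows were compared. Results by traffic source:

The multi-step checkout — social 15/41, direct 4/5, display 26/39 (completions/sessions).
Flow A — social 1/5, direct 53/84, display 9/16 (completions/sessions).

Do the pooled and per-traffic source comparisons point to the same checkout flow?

Social: the multi-step checkout 15/41 = 36.6%, Flow A 1/5 = 20.0% → the multi-step checkout
Direct: the multi-step checkout 4/5 = 80.0%, Flow A 53/84 = 63.1% → the multi-step checkout
Display: the multi-step checkout 26/39 = 66.7%, Flow A 9/16 = 56.2% → the multi-step checkout
Overall: the multi-step checkout 45/85 = 52.9%, Flow A 63/105 = 60.0% → Flow A
The multi-step checkout wins each traffic group but Flow A wins overall — the comparison reverses. The multi-step checkout's sessions skew toward social, which has a lower base rate.

No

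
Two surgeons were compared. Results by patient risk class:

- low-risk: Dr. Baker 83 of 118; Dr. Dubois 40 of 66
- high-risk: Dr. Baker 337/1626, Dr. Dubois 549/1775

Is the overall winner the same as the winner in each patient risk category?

No

Low-risk: Dr. Baker 83/118 = 70.3%, Dr. Dubois 40/66 = 60.6% → Dr. Baker
High-risk: Dr. Baker 337/1626 = 20.7%, Dr. Dubois 549/1775 = 30.9% → Dr. Dubois
Overall: Dr. Baker 420/1744 = 24.1%, Dr. Dubois 589/1841 = 32.0% → Dr. Dubois
Neither sweeps: Dr. Baker wins 1 of 2 groups, Dr. Dubois wins 1. Dr. Dubois wins overall but not every group — no Simpson reversal.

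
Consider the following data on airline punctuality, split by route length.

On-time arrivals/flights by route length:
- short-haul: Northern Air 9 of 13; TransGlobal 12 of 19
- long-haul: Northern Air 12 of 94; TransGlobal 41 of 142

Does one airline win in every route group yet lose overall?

No

Short-haul: Northern Air 9/13 = 69.2%, TransGlobal 12/19 = 63.2% → Northern Air
Long-haul: Northern Air 12/94 = 12.8%, TransGlobal 41/142 = 28.9% → TransGlobal
Overall: Northern Air 21/107 = 19.6%, TransGlobal 53/161 = 32.9% → TransGlobal
Neither sweeps: Northern Air wins 1 of 2 groups, TransGlobal wins 1. TransGlobal wins overall but not every group — no Simpson reversal.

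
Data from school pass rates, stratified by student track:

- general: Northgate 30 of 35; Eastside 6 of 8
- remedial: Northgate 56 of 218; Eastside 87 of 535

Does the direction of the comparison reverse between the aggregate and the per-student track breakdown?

No

General: Northgate 30/35 = 85.7%, Eastside 6/8 = 75.0% → Northgate
Remedial: Northgate 56/218 = 25.7%, Eastside 87/535 = 16.3% → Northgate
Overall: Northgate 86/253 = 34.0%, Eastside 93/543 = 17.1% → Northgate
Northgate wins overall and in every student group — no reversal.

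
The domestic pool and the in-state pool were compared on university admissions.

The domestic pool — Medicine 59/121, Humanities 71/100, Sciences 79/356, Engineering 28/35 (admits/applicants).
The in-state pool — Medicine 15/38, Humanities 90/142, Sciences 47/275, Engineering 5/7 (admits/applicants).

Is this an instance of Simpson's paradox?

Medicine: the domestic pool 59/121 = 48.8%, the in-state pool 15/38 = 39.5% → the domestic pool
Humanities: the domestic pool 71/100 = 71.0%, the in-state pool 90/142 = 63.4% → the domestic pool
Sciences: the domestic pool 79/356 = 22.2%, the in-state pool 47/275 = 17.1% → the domestic pool
Engineering: the domestic pool 28/35 = 80.0%, the in-state pool 5/7 = 71.4% → the domestic pool
Overall: the domestic pool 237/612 = 38.7%, the in-state pool 157/462 = 34.0% → the domestic pool
The domestic pool wins overall and in every department group — no reversal.

No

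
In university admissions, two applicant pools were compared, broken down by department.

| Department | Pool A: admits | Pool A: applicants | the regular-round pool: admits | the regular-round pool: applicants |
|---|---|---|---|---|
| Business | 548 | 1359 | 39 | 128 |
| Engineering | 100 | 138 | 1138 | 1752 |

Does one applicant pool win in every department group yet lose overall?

Yes

Business: Pool A 548/1359 = 40.3%, the regular-round pool 39/128 = 30.5% → Pool A
Engineering: Pool A 100/138 = 72.5%, the regular-round pool 1138/1752 = 65.0% → Pool A
Overall: Pool A 648/1497 = 43.3%, the regular-round pool 1177/1880 = 62.6% → the regular-round pool
Pool A wins each department group but the regular-round pool wins overall — the comparison reverses. Pool A's applicants skew toward Business, which has a lower base rate.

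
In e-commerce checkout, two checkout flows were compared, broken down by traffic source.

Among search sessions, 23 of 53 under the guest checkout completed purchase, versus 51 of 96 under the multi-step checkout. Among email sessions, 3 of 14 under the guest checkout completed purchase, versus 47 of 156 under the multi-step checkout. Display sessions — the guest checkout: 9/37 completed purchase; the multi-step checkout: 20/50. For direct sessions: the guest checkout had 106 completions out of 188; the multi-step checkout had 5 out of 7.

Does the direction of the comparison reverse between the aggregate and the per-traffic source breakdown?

Yes

Search: the guest checkout 23/53 = 43.4%, the multi-step checkout 51/96 = 53.1% → the multi-step checkout
Email: the guest checkout 3/14 = 21.4%, the multi-step checkout 47/156 = 30.1% → the multi-step checkout
Display: the guest checkout 9/37 = 24.3%, the multi-step checkout 20/50 = 40.0% → the multi-step checkout
Direct: the guest checkout 106/188 = 56.4%, the multi-step checkout 5/7 = 71.4% → the multi-step checkout
Overall: the guest checkout 141/292 = 48.3%, the multi-step checkout 123/309 = 39.8% → the guest checkout
The multi-step checkout wins each traffic group but the guest checkout wins overall — the comparison reverses. The multi-step checkout's sessions skew toward email, which has a lower base rate.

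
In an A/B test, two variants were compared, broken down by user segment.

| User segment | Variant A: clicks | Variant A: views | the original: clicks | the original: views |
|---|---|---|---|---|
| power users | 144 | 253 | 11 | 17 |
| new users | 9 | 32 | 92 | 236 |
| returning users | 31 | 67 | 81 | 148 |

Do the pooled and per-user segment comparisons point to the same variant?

No

Power users: Variant A 144/253 = 56.9%, the original 11/17 = 64.7% → the original
New users: Variant A 9/32 = 28.1%, the original 92/236 = 39.0% → the original
Returning users: Variant A 31/67 = 46.3%, the original 81/148 = 54.7% → the original
Overall: Variant A 184/352 = 52.3%, the original 184/401 = 45.9% → Variant A
The original wins each user group but Variant A wins overall — the comparison reverses. The original's views skew toward new users, which has a lower base rate.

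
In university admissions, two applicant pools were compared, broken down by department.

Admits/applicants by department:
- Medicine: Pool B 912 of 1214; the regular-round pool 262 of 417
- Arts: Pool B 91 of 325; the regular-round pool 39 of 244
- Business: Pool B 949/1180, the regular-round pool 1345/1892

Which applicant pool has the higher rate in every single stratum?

Medicine: Pool B 912/1214 = 75.1%, the regular-round pool 262/417 = 62.8% → Pool B
Arts: Pool B 91/325 = 28.0%, the regular-round pool 39/244 = 16.0% → Pool B
Business: Pool B 949/1180 = 80.4%, the regular-round pool 1345/1892 = 71.1% → Pool B
Pool B has the higher rate in all 3 groups.

Pool B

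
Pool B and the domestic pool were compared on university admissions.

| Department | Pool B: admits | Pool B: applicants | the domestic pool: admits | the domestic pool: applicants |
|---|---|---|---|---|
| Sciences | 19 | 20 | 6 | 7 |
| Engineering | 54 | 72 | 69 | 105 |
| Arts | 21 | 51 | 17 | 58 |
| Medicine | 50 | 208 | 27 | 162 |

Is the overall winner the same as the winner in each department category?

Sciences: Pool B 19/20 = 95.0%, the domestic pool 6/7 = 85.7% → Pool B
Engineering: Pool B 54/72 = 75.0%, the domestic pool 69/105 = 65.7% → Pool B
Arts: Pool B 21/51 = 41.2%, the domestic pool 17/58 = 29.3% → Pool B
Medicine: Pool B 50/208 = 24.0%, the domestic pool 27/162 = 16.7% → Pool B
Overall: Pool B 144/351 = 41.0%, the domestic pool 119/332 = 35.8% → Pool B
Pool B wins overall and in every department group — no reversal.

Yes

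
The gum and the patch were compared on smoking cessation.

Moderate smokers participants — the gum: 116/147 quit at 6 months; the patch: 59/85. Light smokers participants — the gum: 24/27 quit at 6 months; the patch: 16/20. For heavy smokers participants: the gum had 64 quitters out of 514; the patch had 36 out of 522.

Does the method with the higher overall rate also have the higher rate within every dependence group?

Moderate smokers: the gum 116/147 = 78.9%, the patch 59/85 = 69.4% → the gum
Light smokers: the gum 24/27 = 88.9%, the patch 16/20 = 80.0% → the gum
Heavy smokers: the gum 64/514 = 12.5%, the patch 36/522 = 6.9% → the gum
Overall: the gum 204/688 = 29.7%, the patch 111/627 = 17.7% → the gum
The gum wins overall and in every dependence group — no reversal.

Yes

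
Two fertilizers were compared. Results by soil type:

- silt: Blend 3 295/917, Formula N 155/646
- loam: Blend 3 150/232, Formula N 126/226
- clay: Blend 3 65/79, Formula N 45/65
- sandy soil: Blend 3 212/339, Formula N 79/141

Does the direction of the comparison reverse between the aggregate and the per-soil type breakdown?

Silt: Blend 3 295/917 = 32.2%, Formula N 155/646 = 24.0% → Blend 3
Loam: Blend 3 150/232 = 64.7%, Formula N 126/226 = 55.8% → Blend 3
Clay: Blend 3 65/79 = 82.3%, Formula N 45/65 = 69.2% → Blend 3
Sandy soil: Blend 3 212/339 = 62.5%, Formula N 79/141 = 56.0% → Blend 3
Overall: Blend 3 722/1567 = 46.1%, Formula N 405/1078 = 37.6% → Blend 3
Blend 3 wins overall and in every soil group — no reversal.

No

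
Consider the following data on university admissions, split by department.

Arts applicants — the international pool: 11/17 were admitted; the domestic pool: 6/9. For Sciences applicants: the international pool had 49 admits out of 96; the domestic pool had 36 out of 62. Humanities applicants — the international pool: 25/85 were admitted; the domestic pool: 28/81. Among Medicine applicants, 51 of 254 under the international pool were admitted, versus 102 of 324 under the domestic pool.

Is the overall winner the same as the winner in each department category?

Yes

Arts: the international pool 11/17 = 64.7%, the domestic pool 6/9 = 66.7% → the domestic pool
Sciences: the international pool 49/96 = 51.0%, the domestic pool 36/62 = 58.1% → the domestic pool
Humanities: the international pool 25/85 = 29.4%, the domestic pool 28/81 = 34.6% → the domestic pool
Medicine: the international pool 51/254 = 20.1%, the domestic pool 102/324 = 31.5% → the domestic pool
Overall: the international pool 136/452 = 30.1%, the domestic pool 172/476 = 36.1% → the domestic pool
The domestic pool wins overall and in every department group — no reversal.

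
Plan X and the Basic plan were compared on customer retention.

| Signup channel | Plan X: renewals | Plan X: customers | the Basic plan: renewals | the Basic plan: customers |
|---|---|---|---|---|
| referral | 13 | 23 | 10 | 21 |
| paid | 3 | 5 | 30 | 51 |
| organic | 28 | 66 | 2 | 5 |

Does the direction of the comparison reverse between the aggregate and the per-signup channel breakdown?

Yes

Referral: Plan X 13/23 = 56.5%, the Basic plan 10/21 = 47.6% → Plan X
Paid: Plan X 3/5 = 60.0%, the Basic plan 30/51 = 58.8% → Plan X
Organic: Plan X 28/66 = 42.4%, the Basic plan 2/5 = 40.0% → Plan X
Overall: Plan X 44/94 = 46.8%, the Basic plan 42/77 = 54.5% → the Basic plan
Plan X wins each signup group but the Basic plan wins overall — the comparison reverses. Plan X's customers skew toward organic, which has a lower base rate.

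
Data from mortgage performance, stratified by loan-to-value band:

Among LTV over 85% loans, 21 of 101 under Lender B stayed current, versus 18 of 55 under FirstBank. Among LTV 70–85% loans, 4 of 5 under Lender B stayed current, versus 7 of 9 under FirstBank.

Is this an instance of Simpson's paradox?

No

LTV over 85%: Lender B 21/101 = 20.8%, FirstBank 18/55 = 32.7% → FirstBank
LTV 70–85%: Lender B 4/5 = 80.0%, FirstBank 7/9 = 77.8% → Lender B
Overall: Lender B 25/106 = 23.6%, FirstBank 25/64 = 39.1% → FirstBank
Neither sweeps: Lender B wins 1 of 2 groups, FirstBank wins 1. FirstBank wins overall but not every group — no Simpson reversal.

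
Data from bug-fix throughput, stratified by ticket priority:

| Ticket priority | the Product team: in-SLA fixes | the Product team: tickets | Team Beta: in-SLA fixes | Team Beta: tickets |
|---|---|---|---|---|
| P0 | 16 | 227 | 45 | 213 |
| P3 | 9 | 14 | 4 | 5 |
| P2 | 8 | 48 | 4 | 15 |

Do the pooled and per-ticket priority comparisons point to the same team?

P0: the Product team 16/227 = 7.0%, Team Beta 45/213 = 21.1% → Team Beta
P3: the Product team 9/14 = 64.3%, Team Beta 4/5 = 80.0% → Team Beta
P2: the Product team 8/48 = 16.7%, Team Beta 4/15 = 26.7% → Team Beta
Overall: the Product team 33/289 = 11.4%, Team Beta 53/233 = 22.7% → Team Beta
Team Beta wins overall and in every ticket group — no reversal.

Yes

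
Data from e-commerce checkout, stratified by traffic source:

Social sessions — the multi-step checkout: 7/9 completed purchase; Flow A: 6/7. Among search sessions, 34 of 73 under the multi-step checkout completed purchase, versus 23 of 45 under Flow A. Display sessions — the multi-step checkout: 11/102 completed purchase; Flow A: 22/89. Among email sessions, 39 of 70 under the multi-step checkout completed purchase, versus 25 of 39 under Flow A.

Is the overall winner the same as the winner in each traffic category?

Social: the multi-step checkout 7/9 = 77.8%, Flow A 6/7 = 85.7% → Flow A
Search: the multi-step checkout 34/73 = 46.6%, Flow A 23/45 = 51.1% → Flow A
Display: the multi-step checkout 11/102 = 10.8%, Flow A 22/89 = 24.7% → Flow A
Email: the multi-step checkout 39/70 = 55.7%, Flow A 25/39 = 64.1% → Flow A
Overall: the multi-step checkout 91/254 = 35.8%, Flow A 76/180 = 42.2% → Flow A
Flow A wins overall and in every traffic group — no reversal.

Yes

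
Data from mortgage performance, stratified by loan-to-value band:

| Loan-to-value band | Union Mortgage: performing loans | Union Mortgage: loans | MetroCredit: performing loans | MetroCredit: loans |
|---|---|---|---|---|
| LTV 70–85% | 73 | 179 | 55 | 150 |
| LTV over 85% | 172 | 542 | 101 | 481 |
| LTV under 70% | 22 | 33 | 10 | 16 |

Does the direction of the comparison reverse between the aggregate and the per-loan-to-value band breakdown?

LTV 70–85%: Union Mortgage 73/179 = 40.8%, MetroCredit 55/150 = 36.7% → Union Mortgage
LTV over 85%: Union Mortgage 172/542 = 31.7%, MetroCredit 101/481 = 21.0% → Union Mortgage
LTV under 70%: Union Mortgage 22/33 = 66.7%, MetroCredit 10/16 = 62.5% → Union Mortgage
Overall: Union Mortgage 267/754 = 35.4%, MetroCredit 166/647 = 25.7% → Union Mortgage
Union Mortgage wins overall and in every loan-to-value group — no reversal.

No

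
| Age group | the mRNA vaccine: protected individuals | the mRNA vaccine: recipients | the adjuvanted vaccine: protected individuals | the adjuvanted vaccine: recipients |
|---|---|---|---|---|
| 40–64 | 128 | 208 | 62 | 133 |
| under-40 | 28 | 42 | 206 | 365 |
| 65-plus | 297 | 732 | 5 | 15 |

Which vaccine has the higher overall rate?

the adjuvanted vaccine

40–64: the mRNA vaccine 128/208 = 61.5%, the adjuvanted vaccine 62/133 = 46.6% → the mRNA vaccine
Under-40: the mRNA vaccine 28/42 = 66.7%, the adjuvanted vaccine 206/365 = 56.4% → the mRNA vaccine
65-plus: the mRNA vaccine 297/732 = 40.6%, the adjuvanted vaccine 5/15 = 33.3% → the mRNA vaccine
Overall: the mRNA vaccine 453/982 = 46.1%, the adjuvanted vaccine 273/513 = 53.2% → the adjuvanted vaccine
(The mRNA vaccine wins every age group but the adjuvanted vaccine wins overall — the mRNA vaccine's recipients skew toward the low-rate 65-plus group.)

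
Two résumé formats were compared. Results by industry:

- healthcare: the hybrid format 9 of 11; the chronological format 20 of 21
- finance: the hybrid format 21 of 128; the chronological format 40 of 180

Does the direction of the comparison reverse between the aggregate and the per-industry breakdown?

Healthcare: the hybrid format 9/11 = 81.8%, the chronological format 20/21 = 95.2% → the chronological format
Finance: the hybrid format 21/128 = 16.4%, the chronological format 40/180 = 22.2% → the chronological format
Overall: the hybrid format 30/139 = 21.6%, the chronological format 60/201 = 29.9% → the chronological format
The chronological format wins overall and in every industry group — no reversal.

No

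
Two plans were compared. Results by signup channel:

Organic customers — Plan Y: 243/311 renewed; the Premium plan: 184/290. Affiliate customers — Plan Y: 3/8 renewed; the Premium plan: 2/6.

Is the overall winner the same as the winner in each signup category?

Organic: Plan Y 243/311 = 78.1%, the Premium plan 184/290 = 63.4% → Plan Y
Affiliate: Plan Y 3/8 = 37.5%, the Premium plan 2/6 = 33.3% → Plan Y
Overall: Plan Y 246/319 = 77.1%, the Premium plan 186/296 = 62.8% → Plan Y
Plan Y wins overall and in every signup group — no reversal.

Yes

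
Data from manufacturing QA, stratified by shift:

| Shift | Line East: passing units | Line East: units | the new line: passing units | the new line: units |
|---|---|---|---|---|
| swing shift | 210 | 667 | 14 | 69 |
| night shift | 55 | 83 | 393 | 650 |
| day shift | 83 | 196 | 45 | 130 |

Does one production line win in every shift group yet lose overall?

Yes

Swing shift: Line East 210/667 = 31.5%, the new line 14/69 = 20.3% → Line East
Night shift: Line East 55/83 = 66.3%, the new line 393/650 = 60.5% → Line East
Day shift: Line East 83/196 = 42.3%, the new line 45/130 = 34.6% → Line East
Overall: Line East 348/946 = 36.8%, the new line 452/849 = 53.2% → the new line
Line East wins each shift group but the new line wins overall — the comparison reverses. Line East's units skew toward swing shift, which has a lower base rate.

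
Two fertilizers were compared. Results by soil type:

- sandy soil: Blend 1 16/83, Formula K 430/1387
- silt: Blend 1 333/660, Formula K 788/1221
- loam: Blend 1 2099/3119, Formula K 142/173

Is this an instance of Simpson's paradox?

Yes

Sandy soil: Blend 1 16/83 = 19.3%, Formula K 430/1387 = 31.0% → Formula K
Silt: Blend 1 333/660 = 50.5%, Formula K 788/1221 = 64.5% → Formula K
Loam: Blend 1 2099/3119 = 67.3%, Formula K 142/173 = 82.1% → Formula K
Overall: Blend 1 2448/3862 = 63.4%, Formula K 1360/2781 = 48.9% → Blend 1
Formula K wins each soil group but Blend 1 wins overall — the comparison reverses. Formula K's plots skew toward sandy soil, which has a lower base rate.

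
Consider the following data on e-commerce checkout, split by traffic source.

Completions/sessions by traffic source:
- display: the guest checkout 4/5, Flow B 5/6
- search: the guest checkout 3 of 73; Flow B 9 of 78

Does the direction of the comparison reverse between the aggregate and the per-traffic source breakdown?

Display: the guest checkout 4/5 = 80.0%, Flow B 5/6 = 83.3% → Flow B
Search: the guest checkout 3/73 = 4.1%, Flow B 9/78 = 11.5% → Flow B
Overall: the guest checkout 7/78 = 9.0%, Flow B 14/84 = 16.7% → Flow B
Flow B wins overall and in every traffic group — no reversal.

No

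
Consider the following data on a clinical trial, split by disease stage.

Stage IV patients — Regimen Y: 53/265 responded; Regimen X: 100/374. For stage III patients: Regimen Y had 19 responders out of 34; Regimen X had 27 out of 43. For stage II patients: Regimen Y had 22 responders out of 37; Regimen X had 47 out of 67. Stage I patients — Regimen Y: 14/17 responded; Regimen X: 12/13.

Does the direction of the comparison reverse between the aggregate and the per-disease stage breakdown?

Stage IV: Regimen Y 53/265 = 20.0%, Regimen X 100/374 = 26.7% → Regimen X
Stage III: Regimen Y 19/34 = 55.9%, Regimen X 27/43 = 62.8% → Regimen X
Stage II: Regimen Y 22/37 = 59.5%, Regimen X 47/67 = 70.1% → Regimen X
Stage I: Regimen Y 14/17 = 82.4%, Regimen X 12/13 = 92.3% → Regimen X
Overall: Regimen Y 108/353 = 30.6%, Regimen X 186/497 = 37.4% → Regimen X
Regimen X wins overall and in every disease group — no reversal.

No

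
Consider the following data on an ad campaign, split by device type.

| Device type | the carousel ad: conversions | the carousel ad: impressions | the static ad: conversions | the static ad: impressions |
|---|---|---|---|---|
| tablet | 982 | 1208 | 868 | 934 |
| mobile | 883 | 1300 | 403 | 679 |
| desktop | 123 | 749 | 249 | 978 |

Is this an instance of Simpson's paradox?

Tablet: the carousel ad 982/1208 = 81.3%, the static ad 868/934 = 92.9% → the static ad
Mobile: the carousel ad 883/1300 = 67.9%, the static ad 403/679 = 59.4% → the carousel ad
Desktop: the carousel ad 123/749 = 16.4%, the static ad 249/978 = 25.5% → the static ad
Overall: the carousel ad 1988/3257 = 61.0%, the static ad 1520/2591 = 58.7% → the carousel ad
Neither sweeps: the carousel ad wins 1 of 3 groups, the static ad wins 2. The carousel ad wins overall but not every group — no Simpson reversal.

No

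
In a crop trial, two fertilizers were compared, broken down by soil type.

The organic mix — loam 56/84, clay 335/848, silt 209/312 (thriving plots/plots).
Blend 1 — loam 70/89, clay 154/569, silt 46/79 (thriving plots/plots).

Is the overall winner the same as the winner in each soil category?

No

Loam: the organic mix 56/84 = 66.7%, Blend 1 70/89 = 78.7% → Blend 1
Clay: the organic mix 335/848 = 39.5%, Blend 1 154/569 = 27.1% → the organic mix
Silt: the organic mix 209/312 = 67.0%, Blend 1 46/79 = 58.2% → the organic mix
Overall: the organic mix 600/1244 = 48.2%, Blend 1 270/737 = 36.6% → the organic mix
Neither sweeps: the organic mix wins 2 of 3 groups, Blend 1 wins 1. The organic mix wins overall but not every group — no Simpson reversal.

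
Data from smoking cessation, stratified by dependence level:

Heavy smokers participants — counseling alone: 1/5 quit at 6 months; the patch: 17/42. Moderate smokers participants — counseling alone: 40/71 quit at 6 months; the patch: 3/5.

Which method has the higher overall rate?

counseling alone

Heavy smokers: counseling alone 1/5 = 20.0%, the patch 17/42 = 40.5% → the patch
Moderate smokers: counseling alone 40/71 = 56.3%, the patch 3/5 = 60.0% → the patch
Overall: counseling alone 41/76 = 53.9%, the patch 20/47 = 42.6% → counseling alone
(The patch wins every dependence group but counseling alone wins overall — the patch's participants skew toward the low-rate heavy smokers group.)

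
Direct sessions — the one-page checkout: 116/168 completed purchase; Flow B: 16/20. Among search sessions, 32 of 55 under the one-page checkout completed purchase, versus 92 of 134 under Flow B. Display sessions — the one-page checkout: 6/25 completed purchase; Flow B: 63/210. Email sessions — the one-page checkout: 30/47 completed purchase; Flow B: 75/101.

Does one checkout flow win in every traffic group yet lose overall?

Direct: the one-page checkout 116/168 = 69.0%, Flow B 16/20 = 80.0% → Flow B
Search: the one-page checkout 32/55 = 58.2%, Flow B 92/134 = 68.7% → Flow B
Display: the one-page checkout 6/25 = 24.0%, Flow B 63/210 = 30.0% → Flow B
Email: the one-page checkout 30/47 = 63.8%, Flow B 75/101 = 74.3% → Flow B
Overall: the one-page checkout 184/295 = 62.4%, Flow B 246/465 = 52.9% → the one-page checkout
Flow B wins each traffic group but the one-page checkout wins overall — the comparison reverses. Flow B's sessions skew toward display, which has a lower base rate.

Yes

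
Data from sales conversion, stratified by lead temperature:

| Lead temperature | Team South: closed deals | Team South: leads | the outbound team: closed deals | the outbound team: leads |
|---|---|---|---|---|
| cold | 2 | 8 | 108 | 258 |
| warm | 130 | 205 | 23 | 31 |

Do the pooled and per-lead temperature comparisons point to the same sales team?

Cold: Team South 2/8 = 25.0%, the outbound team 108/258 = 41.9% → the outbound team
Warm: Team South 130/205 = 63.4%, the outbound team 23/31 = 74.2% → the outbound team
Overall: Team South 132/213 = 62.0%, the outbound team 131/289 = 45.3% → Team South
The outbound team wins each lead group but Team South wins overall — the comparison reverses. The outbound team's leads skew toward cold, which has a lower base rate.

No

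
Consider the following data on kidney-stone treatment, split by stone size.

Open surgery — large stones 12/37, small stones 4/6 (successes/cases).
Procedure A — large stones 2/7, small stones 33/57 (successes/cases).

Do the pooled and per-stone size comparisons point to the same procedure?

Large stones: open surgery 12/37 = 32.4%, Procedure A 2/7 = 28.6% → open surgery
Small stones: open surgery 4/6 = 66.7%, Procedure A 33/57 = 57.9% → open surgery
Overall: open surgery 16/43 = 37.2%, Procedure A 35/64 = 54.7% → Procedure A
Open surgery wins each stone group but Procedure A wins overall — the comparison reverses. Open surgery's cases skew toward large stones, which has a lower base rate.

No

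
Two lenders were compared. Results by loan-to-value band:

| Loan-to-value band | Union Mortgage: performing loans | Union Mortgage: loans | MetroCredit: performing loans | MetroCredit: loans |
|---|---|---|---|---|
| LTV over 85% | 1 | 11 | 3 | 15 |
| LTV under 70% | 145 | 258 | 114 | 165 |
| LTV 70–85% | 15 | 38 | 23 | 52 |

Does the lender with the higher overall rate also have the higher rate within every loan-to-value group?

LTV over 85%: Union Mortgage 1/11 = 9.1%, MetroCredit 3/15 = 20.0% → MetroCredit
LTV under 70%: Union Mortgage 145/258 = 56.2%, MetroCredit 114/165 = 69.1% → MetroCredit
LTV 70–85%: Union Mortgage 15/38 = 39.5%, MetroCredit 23/52 = 44.2% → MetroCredit
Overall: Union Mortgage 161/307 = 52.4%, MetroCredit 140/232 = 60.3% → MetroCredit
MetroCredit wins overall and in every loan-to-value group — no reversal.

Yes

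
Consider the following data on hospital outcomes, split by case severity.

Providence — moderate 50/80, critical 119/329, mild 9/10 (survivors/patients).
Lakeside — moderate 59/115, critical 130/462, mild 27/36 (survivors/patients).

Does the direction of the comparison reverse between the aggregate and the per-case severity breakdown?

No

Moderate: Providence 50/80 = 62.5%, Lakeside 59/115 = 51.3% → Providence
Critical: Providence 119/329 = 36.2%, Lakeside 130/462 = 28.1% → Providence
Mild: Providence 9/10 = 90.0%, Lakeside 27/36 = 75.0% → Providence
Overall: Providence 178/419 = 42.5%, Lakeside 216/613 = 35.2% → Providence
Providence wins overall and in every case group — no reversal.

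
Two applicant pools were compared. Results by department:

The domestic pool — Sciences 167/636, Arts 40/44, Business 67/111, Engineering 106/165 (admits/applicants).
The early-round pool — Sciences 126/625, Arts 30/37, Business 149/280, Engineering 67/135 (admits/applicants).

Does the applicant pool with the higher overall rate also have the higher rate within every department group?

Yes

Sciences: the domestic pool 167/636 = 26.3%, the early-round pool 126/625 = 20.2% → the domestic pool
Arts: the domestic pool 40/44 = 90.9%, the early-round pool 30/37 = 81.1% → the domestic pool
Business: the domestic pool 67/111 = 60.4%, the early-round pool 149/280 = 53.2% → the domestic pool
Engineering: the domestic pool 106/165 = 64.2%, the early-round pool 67/135 = 49.6% → the domestic pool
Overall: the domestic pool 380/956 = 39.7%, the early-round pool 372/1077 = 34.5% → the domestic pool
The domestic pool wins overall and in every department group — no reversal.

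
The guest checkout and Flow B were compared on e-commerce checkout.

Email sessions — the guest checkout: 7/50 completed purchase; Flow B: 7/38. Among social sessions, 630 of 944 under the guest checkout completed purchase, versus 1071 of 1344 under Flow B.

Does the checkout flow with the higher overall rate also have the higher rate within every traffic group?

Email: the guest checkout 7/50 = 14.0%, Flow B 7/38 = 18.4% → Flow B
Social: the guest checkout 630/944 = 66.7%, Flow B 1071/1344 = 79.7% → Flow B
Overall: the guest checkout 637/994 = 64.1%, Flow B 1078/1382 = 78.0% → Flow B
Flow B wins overall and in every traffic group — no reversal.

Yes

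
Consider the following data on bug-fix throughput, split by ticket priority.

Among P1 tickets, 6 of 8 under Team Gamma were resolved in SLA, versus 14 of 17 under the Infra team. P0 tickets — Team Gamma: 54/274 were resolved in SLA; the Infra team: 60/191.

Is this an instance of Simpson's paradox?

No

P1: Team Gamma 6/8 = 75.0%, the Infra team 14/17 = 82.4% → the Infra team
P0: Team Gamma 54/274 = 19.7%, the Infra team 60/191 = 31.4% → the Infra team
Overall: Team Gamma 60/282 = 21.3%, the Infra team 74/208 = 35.6% → the Infra team
The Infra team wins overall and in every ticket group — no reversal.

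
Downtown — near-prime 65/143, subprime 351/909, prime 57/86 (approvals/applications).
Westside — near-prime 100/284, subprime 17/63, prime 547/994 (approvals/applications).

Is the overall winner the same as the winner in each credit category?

Near-prime: Downtown 65/143 = 45.5%, Westside 100/284 = 35.2% → Downtown
Subprime: Downtown 351/909 = 38.6%, Westside 17/63 = 27.0% → Downtown
Prime: Downtown 57/86 = 66.3%, Westside 547/994 = 55.0% → Downtown
Overall: Downtown 473/1138 = 41.6%, Westside 664/1341 = 49.5% → Westside
Downtown wins each credit group but Westside wins overall — the comparison reverses. Downtown's applications skew toward subprime, which has a lower base rate.

No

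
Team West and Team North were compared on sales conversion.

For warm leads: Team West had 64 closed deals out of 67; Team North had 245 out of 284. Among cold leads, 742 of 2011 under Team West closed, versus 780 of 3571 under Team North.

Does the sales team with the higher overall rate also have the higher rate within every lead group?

Warm: Team West 64/67 = 95.5%, Team North 245/284 = 86.3% → Team West
Cold: Team West 742/2011 = 36.9%, Team North 780/3571 = 21.8% → Team West
Overall: Team West 806/2078 = 38.8%, Team North 1025/3855 = 26.6% → Team West
Team West wins overall and in every lead group — no reversal.

Yes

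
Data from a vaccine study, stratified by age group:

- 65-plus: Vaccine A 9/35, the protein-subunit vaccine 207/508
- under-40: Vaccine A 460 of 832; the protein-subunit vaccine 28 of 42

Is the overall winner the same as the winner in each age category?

65-plus: Vaccine A 9/35 = 25.7%, the protein-subunit vaccine 207/508 = 40.7% → the protein-subunit vaccine
Under-40: Vaccine A 460/832 = 55.3%, the protein-subunit vaccine 28/42 = 66.7% → the protein-subunit vaccine
Overall: Vaccine A 469/867 = 54.1%, the protein-subunit vaccine 235/550 = 42.7% → Vaccine A
The protein-subunit vaccine wins each age group but Vaccine A wins overall — the comparison reverses. The protein-subunit vaccine's recipients skew toward 65-plus, which has a lower base rate.

No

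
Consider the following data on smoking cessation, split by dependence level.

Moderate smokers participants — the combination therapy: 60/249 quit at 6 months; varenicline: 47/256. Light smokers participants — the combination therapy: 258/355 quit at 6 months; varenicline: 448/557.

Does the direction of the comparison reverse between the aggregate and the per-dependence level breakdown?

Moderate smokers: the combination therapy 60/249 = 24.1%, varenicline 47/256 = 18.4% → the combination therapy
Light smokers: the combination therapy 258/355 = 72.7%, varenicline 448/557 = 80.4% → varenicline
Overall: the combination therapy 318/604 = 52.6%, varenicline 495/813 = 60.9% → varenicline
Neither sweeps: the combination therapy wins 1 of 2 groups, varenicline wins 1. Varenicline wins overall but not every group — no Simpson reversal.

No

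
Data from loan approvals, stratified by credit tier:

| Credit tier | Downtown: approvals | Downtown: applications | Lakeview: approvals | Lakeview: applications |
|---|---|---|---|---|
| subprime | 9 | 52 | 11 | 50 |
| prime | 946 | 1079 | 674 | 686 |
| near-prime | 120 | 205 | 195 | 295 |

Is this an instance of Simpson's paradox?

Subprime: Downtown 9/52 = 17.3%, Lakeview 11/50 = 22.0% → Lakeview
Prime: Downtown 946/1079 = 87.7%, Lakeview 674/686 = 98.3% → Lakeview
Near-prime: Downtown 120/205 = 58.5%, Lakeview 195/295 = 66.1% → Lakeview
Overall: Downtown 1075/1336 = 80.5%, Lakeview 880/1031 = 85.4% → Lakeview
Lakeview wins overall and in every credit group — no reversal.

No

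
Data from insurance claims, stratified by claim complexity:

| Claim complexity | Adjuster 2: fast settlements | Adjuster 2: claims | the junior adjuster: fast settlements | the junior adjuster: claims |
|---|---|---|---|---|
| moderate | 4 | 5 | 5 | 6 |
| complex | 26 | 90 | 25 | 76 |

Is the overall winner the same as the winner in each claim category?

Moderate: Adjuster 2 4/5 = 80.0%, the junior adjuster 5/6 = 83.3% → the junior adjuster
Complex: Adjuster 2 26/90 = 28.9%, the junior adjuster 25/76 = 32.9% → the junior adjuster
Overall: Adjuster 2 30/95 = 31.6%, the junior adjuster 30/82 = 36.6% → the junior adjuster
The junior adjuster wins overall and in every claim group — no reversal.

Yes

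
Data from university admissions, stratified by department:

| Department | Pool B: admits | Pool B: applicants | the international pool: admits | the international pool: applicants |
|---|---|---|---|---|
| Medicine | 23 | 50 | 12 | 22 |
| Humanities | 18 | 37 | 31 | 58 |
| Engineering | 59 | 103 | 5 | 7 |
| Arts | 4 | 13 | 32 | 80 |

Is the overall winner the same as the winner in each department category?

No

Medicine: Pool B 23/50 = 46.0%, the international pool 12/22 = 54.5% → the international pool
Humanities: Pool B 18/37 = 48.6%, the international pool 31/58 = 53.4% → the international pool
Engineering: Pool B 59/103 = 57.3%, the international pool 5/7 = 71.4% → the international pool
Arts: Pool B 4/13 = 30.8%, the international pool 32/80 = 40.0% → the international pool
Overall: Pool B 104/203 = 51.2%, the international pool 80/167 = 47.9% → Pool B
The international pool wins each department group but Pool B wins overall — the comparison reverses. The international pool's applicants skew toward Arts, which has a lower base rate.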